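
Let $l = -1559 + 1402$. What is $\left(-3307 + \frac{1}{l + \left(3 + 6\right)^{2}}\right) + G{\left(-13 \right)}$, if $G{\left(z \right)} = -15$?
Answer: $- \frac{252473}{76} \approx -3322.0$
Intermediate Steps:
$l = -157$
$\left(-3307 + \frac{1}{l + \left(3 + 6\right)^{2}}\right) + G{\left(-13 \right)} = \left(-3307 + \frac{1}{-157 + \left(3 + 6\right)^{2}}\right) - 15 = \left(-3307 + \frac{1}{-157 + 9^{2}}\right) - 15 = \left(-3307 + \frac{1}{-157 + 81}\right) - 15 = \left(-3307 + \frac{1}{-76}\right) - 15 = \left(-3307 - \frac{1}{76}\right) - 15 = - \frac{251333}{76} - 15 = - \frac{252473}{76}$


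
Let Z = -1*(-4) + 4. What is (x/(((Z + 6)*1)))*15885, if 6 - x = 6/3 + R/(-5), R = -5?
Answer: 47655/14 ≈ 3403.9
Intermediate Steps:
x = 3 (x = 6 - (6/3 - 5/(-5)) = 6 - (6*(⅓) - 5*(-⅕)) = 6 - (2 + 1) = 6 - 1*3 = 6 - 3 = 3)
Z = 8 (Z = 4 + 4 = 8)
(x/(((Z + 6)*1)))*15885 = (3/(((8 + 6)*1)))*15885 = (3/((14*1)))*15885 = (3/14)*15885 = 47655/14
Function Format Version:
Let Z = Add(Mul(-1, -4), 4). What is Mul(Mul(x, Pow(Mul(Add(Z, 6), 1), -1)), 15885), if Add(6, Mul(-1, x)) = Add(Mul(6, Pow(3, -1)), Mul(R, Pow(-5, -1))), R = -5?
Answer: Rational(47655, 14) ≈ 3403.9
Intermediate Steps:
x = 3 (x = Add(6, Mul(-1, Add(Mul(6, Pow(3, -1)), Mul(-5, Pow(-5, -1))))) = Add(6, Mul(-1, Add(Mul(6, Rational(1, 3)), Mul(-5, Rational(-1, 5))))) = Add(6, Mul(-1, Add(2, 1))) = Add(6, Mul(-1, 3)) = Add(6, -3) = 3)
Z = 8 (Z = Add(4, 4) = 8)
Mul(Mul(x, Pow(Mul(Add(Z, 6), 1), -1)), 15885) = Mul(Mul(3, Pow(Mul(Add(8, 6), 1), -1)), 15885) = Mul(Mul(3, Pow(Mul(14, 1), -1)), 15885) = Mul(Mul(3, Pow(14, -1)), 15885) = Mul(Mul(3, Rational(1, 14)), 15885) = Mul(Rational(3, 14), 15885) = Rational(47655, 14)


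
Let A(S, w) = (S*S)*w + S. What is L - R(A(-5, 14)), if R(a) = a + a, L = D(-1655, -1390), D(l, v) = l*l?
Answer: 2738335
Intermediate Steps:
A(S, w) = S + w*S**2 (A(S, w) = S**2*w + S = w*S**2 + S = S + w*S**2)
D(l, v) = l**2
L = 2739025 (L = (-1655)**2 = 2739025)
R(a) = 2*a
L - R(A(-5, 14)) = 2739025 - 2*(-5*(1 - 5*14)) = 2739025 - 2*(-5*(1 - 70)) = 2739025 - 2*(-5*(-69)) = 2739025 - 2*345 = 2739025 - 1*690 = 2739025 - 690 = 2738335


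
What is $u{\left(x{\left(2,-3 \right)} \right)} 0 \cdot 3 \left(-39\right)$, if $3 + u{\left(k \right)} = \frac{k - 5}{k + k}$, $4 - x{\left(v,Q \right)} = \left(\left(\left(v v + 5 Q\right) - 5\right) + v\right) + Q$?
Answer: $0$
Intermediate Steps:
$x{\left(v,Q \right)} = 9 - v - v^{2} - 6 Q$ ($x{\left(v,Q \right)} = 4 - \left(\left(\left(\left(v v + 5 Q\right) - 5\right) + v\right) + Q\right) = 4 - \left(\left(\left(\left(v^{2} + 5 Q\right) - 5\right) + v\right) + Q\right) = 4 - \left(\left(\left(-5 + v^{2} + 5 Q\right) + v\right) + Q\right) = 4 - \left(\left(-5 + v + v^{2} + 5 Q\right) + Q\right) = 4 - \left(-5 + v + v^{2} + 6 Q\right) = 9 - v - v^{2} - 6 Q$)
$u{\left(k \right)} = -3 + \frac{-5 + k}{2 k}$ ($u{\left(k \right)} = -3 + \frac{k - 5}{k + k} = -3 + \frac{-5 + k}{2 k}$)
$u{\left(x{\left(2,-3 \right)} \right)} 0 \cdot 3 \left(-39\right) = \frac{5 \left(-1 - \left(9 - 2 - 2^{2} - -18\right)\right)}{2 \left(9 - 2 - 2^{2} - -18\right)} 0 \cdot 3 \left(-39\right) = \frac{5 \left(-1 - \left(9 - 2 - 4 + 18\right)\right)}{2 \left(9 - 2 - 4 + 18\right)} 0 \left(-39\right) = \frac{5 \left(-1 - 21\right)}{2 \cdot 21} \cdot 0 \left(-39\right) = \frac{5}{2} \cdot \frac{1}{21} \left(-1 - 21\right) 0 \left(-39\right) = \frac{5}{2} \cdot \frac{1}{21} \left(-22\right) 0 \left(-39\right) = \left(- \frac{55}{21}\right) 0 \left(-39\right) = 0 \left(-39\right) = 0$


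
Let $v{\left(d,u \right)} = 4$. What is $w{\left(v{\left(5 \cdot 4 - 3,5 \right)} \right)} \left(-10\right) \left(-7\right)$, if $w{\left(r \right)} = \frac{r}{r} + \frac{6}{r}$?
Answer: $175$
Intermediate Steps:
$w{\left(r \right)} = 1 + \frac{6}{r}$
$w{\left(v{\left(5 \cdot 4 - 3,5 \right)} \right)} \left(-10\right) \left(-7\right) = \frac{6 + 4}{4} \left(-10\right) \left(-7\right) = \frac{1}{4} \cdot 10 \left(-10\right) \left(-7\right) = \frac{5}{2} \left(-10\right) \left(-7\right) = \left(-25\right) \left(-7\right) = 175$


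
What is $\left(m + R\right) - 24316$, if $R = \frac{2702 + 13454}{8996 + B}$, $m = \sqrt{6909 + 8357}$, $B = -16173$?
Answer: $- \frac{174532088}{7177} + \sqrt{15266} \approx -24195.0$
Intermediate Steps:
$m = \sqrt{15266} \approx 123.56$
$R = - \frac{16156}{7177}$ ($R = \frac{2702 + 13454}{8996 - 16173} = \frac{16156}{-7177} = 16156 \left(- \frac{1}{7177}\right) = - \frac{16156}{7177} \approx -2.2511$)
$\left(m + R\right) - 24316 = \left(\sqrt{15266} - \frac{16156}{7177}\right) - 24316 = \left(- \frac{16156}{7177} + \sqrt{15266}\right) - 24316 = - \frac{174532088}{7177} + \sqrt{15266}$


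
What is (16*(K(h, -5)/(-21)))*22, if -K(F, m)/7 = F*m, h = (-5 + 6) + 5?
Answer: -3520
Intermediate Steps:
h = 6 (h = 1 + 5 = 6)
K(F, m) = -7*F*m
(16*(K(h, -5)/(-21)))*22 = (16*(-7*6*(-5)/(-21)))*22 = (16*(210*(-1/21)))*22 = (16*(-10))*22 = -160*22 = -3520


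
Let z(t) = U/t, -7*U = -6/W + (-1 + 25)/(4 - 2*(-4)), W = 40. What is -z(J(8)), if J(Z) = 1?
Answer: 37/140 ≈ 0.26429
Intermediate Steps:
U = -37/140 (U = -(-6/40 + (-1 + 25)/(4 - 2*(-4)))/7 = -(-6*1/40 + 24/(4 + 8))/7 = -(-3/20 + 24/12)/7 = -(-3/20 + 24*(1/12))/7 = -(-3/20 + 2)/7 = -⅐*37/20 = -37/140 ≈ -0.26429)
z(t) = -37/(140*t)
-z(J(8)) = -(-37)/(140*1) = -(-37)/140 = -1*(-37/140) = 37/140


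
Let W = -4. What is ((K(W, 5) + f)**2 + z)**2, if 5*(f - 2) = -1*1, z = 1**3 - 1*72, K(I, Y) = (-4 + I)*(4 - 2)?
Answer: 10666756/625 ≈ 17067.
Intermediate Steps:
K(I, Y) = -8 + 2*I (K(I, Y) = (-4 + I)*2 = -8 + 2*I)
z = -71 (z = 1 - 72 = -71)
f = 9/5 (f = 2 + (-1*1)/5 = 2 + (1/5)*(-1) = 2 - 1/5 = 9/5 ≈ 1.8000)
((K(W, 5) + f)**2 + z)**2 = (((-8 + 2*(-4)) + 9/5)**2 - 71)**2 = (((-8 - 8) + 9/5)**2 - 71)**2 = ((-16 + 9/5)**2 - 71)**2 = ((-71/5)**2 - 71)**2 = (5041/25 - 71)**2 = (3266/25)**2 = 10666756/625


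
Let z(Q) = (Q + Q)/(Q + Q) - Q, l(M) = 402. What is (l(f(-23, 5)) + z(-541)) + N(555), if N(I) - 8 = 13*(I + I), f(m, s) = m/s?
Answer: 15382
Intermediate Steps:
z(Q) = 1 - Q (z(Q) = (2*Q)/((2*Q)) - Q = (2*Q)*(1/(2*Q)) - Q = 1 - Q)
N(I) = 8 + 26*I (N(I) = 8 + 13*(I + I) = 8 + 13*(2*I) = 8 + 26*I)
(l(f(-23, 5)) + z(-541)) + N(555) = (402 + (1 - 1*(-541))) + (8 + 26*555) = (402 + (1 + 541)) + (8 + 14430) = (402 + 542) + 14438 = 944 + 14438 = 15382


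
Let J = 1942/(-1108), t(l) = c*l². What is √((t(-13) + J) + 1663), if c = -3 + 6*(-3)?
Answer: I*√579381510/554 ≈ 43.448*I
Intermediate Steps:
c = -21 (c = -3 - 18 = -21)
t(l) = -21*l²
J = -971/554 (J = 1942*(-1/1108) = -971/554 ≈ -1.7527)
√((t(-13) + J) + 1663) = √((-21*(-13)² - 971/554) + 1663) = √((-21*169 - 971/554) + 1663) = √((-3549 - 971/554) + 1663) = √(-1967117/554 + 1663) = √(-1045815/554) = I*√579381510/554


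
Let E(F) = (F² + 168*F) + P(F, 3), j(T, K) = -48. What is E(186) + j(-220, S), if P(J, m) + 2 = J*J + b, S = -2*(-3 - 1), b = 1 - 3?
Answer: 100388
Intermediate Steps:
b = -2
S = 8 (S = -2*(-4) = 8)
P(J, m) = -4 + J² (P(J, m) = -2 + (J*J - 2) = -2 + (J² - 2) = -2 + (-2 + J²) = -4 + J²)
E(F) = -4 + 2*F² + 168*F (E(F) = (F² + 168*F) + (-4 + F²) = -4 + 2*F² + 168*F)
E(186) + j(-220, S) = (-4 + 2*186² + 168*186) - 48 = (-4 + 2*34596 + 31248) - 48 = (-4 + 69192 + 31248) - 48 = 100436 - 48 = 100388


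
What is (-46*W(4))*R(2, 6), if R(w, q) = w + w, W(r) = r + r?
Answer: -1472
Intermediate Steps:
W(r) = 2*r
R(w, q) = 2*w
(-46*W(4))*R(2, 6) = (-92*4)*(2*2) = -46*8*4 = -368*4 = -1472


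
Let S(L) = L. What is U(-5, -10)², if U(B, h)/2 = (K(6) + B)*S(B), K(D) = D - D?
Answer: 2500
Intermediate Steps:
K(D) = 0
U(B, h) = 2*B² (U(B, h) = 2*((0 + B)*B) = 2*(B*B) = 2*B²)
U(-5, -10)² = (2*(-5)²)² = (2*25)² = 50² = 2500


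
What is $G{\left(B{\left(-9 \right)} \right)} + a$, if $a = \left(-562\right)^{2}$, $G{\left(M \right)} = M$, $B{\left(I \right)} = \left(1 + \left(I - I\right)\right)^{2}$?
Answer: $315845$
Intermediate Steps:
$B{\left(I \right)} = 1$ ($B{\left(I \right)} = \left(1 + 0\right)^{2} = 1^{2} = 1$)
$a = 315844$
$G{\left(B{\left(-9 \right)} \right)} + a = 1 + 315844 = 315845$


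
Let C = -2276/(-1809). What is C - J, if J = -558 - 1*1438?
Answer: 3613040/1809 ≈ 1997.3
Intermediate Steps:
J = -1996 (J = -558 - 1438 = -1996)
C = 2276/1809 (C = -2276*(-1/1809) = 2276/1809 ≈ 1.2582)
C - J = 2276/1809 - 1*(-1996) = 2276/1809 + 1996 = 3613040/1809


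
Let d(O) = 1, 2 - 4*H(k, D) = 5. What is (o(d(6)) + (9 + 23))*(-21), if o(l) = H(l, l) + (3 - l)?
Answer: -2793/4 ≈ -698.25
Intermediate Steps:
H(k, D) = -3/4 (H(k, D) = 1/2 - 1/4*5 = 1/2 - 5/4 = -3/4)
o(l) = 9/4 - l (o(l) = -3/4 + (3 - l) = 9/4 - l)
(o(d(6)) + (9 + 23))*(-21) = ((9/4 - 1*1) + (9 + 23))*(-21) = ((9/4 - 1) + 32)*(-21) = (5/4 + 32)*(-21) = (133/4)*(-21) = -2793/4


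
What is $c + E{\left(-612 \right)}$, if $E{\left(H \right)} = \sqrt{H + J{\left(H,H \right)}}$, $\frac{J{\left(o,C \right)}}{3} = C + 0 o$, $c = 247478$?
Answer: $247478 + 12 i \sqrt{17} \approx 2.4748 \cdot 10^{5} + 49.477 i$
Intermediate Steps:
$J{\left(o,C \right)} = 3 C$ ($J{\left(o,C \right)} = 3 \left(C + 0 o\right) = 3 \left(C + 0\right) = 3 C$)
$E{\left(H \right)} = 2 \sqrt{H}$ ($E{\left(H \right)} = \sqrt{H + 3 H} = \sqrt{4 H} = 2 \sqrt{H}$)
$c + E{\left(-612 \right)} = 247478 + 2 \sqrt{-612} = 247478 + 2 \cdot 6 i \sqrt{17} = 247478 + 12 i \sqrt{17}$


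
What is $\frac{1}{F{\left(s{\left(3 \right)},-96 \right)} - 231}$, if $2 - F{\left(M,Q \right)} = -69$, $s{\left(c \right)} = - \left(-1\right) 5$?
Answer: $- \frac{1}{160} \approx -0.00625$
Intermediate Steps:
$s{\left(c \right)} = 5$ ($s{\left(c \right)} = \left(-1\right) \left(-5\right) = 5$)
$F{\left(M,Q \right)} = 71$ ($F{\left(M,Q \right)} = 2 - -69 = 2 + 69 = 71$)
$\frac{1}{F{\left(s{\left(3 \right)},-96 \right)} - 231} = \frac{1}{71 - 231} = \frac{1}{-160} = - \frac{1}{160}$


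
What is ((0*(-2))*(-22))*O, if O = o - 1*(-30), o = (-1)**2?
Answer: 0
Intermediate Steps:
o = 1
O = 31 (O = 1 - 1*(-30) = 1 + 30 = 31)
((0*(-2))*(-22))*O = ((0*(-2))*(-22))*31 = (0*(-22))*31 = 0*31 = 0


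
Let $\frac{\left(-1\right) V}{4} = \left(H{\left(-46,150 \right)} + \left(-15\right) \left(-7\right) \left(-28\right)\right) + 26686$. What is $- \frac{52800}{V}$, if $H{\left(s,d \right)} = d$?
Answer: $\frac{1650}{2987} \approx 0.55239$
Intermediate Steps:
$V = -95584$ ($V = - 4 \left(\left(150 + \left(-15\right) \left(-7\right) \left(-28\right)\right) + 26686\right) = - 4 \left(\left(150 + 105 \left(-28\right)\right) + 26686\right) = - 4 \left(\left(150 - 2940\right) + 26686\right) = - 4 \left(-2790 + 26686\right) = \left(-4\right) 23896 = -95584$)
$- \frac{52800}{V} = - \frac{52800}{-95584} = \left(-52800\right) \left(- \frac{1}{95584}\right) = \frac{1650}{2987}$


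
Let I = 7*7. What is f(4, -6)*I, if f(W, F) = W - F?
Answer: 490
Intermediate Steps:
I = 49
f(4, -6)*I = (4 - 1*(-6))*49 = (4 + 6)*49 = 10*49 = 490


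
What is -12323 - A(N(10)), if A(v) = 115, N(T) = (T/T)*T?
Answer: -12438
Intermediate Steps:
N(T) = T (N(T) = 1*T = T)
-12323 - A(N(10)) = -12323 - 1*115 = -12323 - 115 = -12438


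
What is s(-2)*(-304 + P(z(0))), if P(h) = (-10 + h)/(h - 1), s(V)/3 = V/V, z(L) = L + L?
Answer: -882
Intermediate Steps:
z(L) = 2*L
s(V) = 3 (s(V) = 3*(V/V) = 3*1 = 3)
P(h) = (-10 + h)/(-1 + h)
s(-2)*(-304 + P(z(0))) = 3*(-304 + (-10 + 2*0)/(-1 + 2*0)) = 3*(-304 + (-10 + 0)/(-1 + 0)) = 3*(-304 - 10/(-1)) = 3*(-304 - 1*(-10)) = 3*(-304 + 10) = 3*(-294) = -882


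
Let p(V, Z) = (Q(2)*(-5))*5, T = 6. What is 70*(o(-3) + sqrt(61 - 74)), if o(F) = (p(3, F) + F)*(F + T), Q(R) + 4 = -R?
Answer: 30870 + 70*I*sqrt(13) ≈ 30870.0 + 252.39*I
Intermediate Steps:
Q(R) = -4 - R
p(V, Z) = 150 (p(V, Z) = ((-4 - 1*2)*(-5))*5 = ((-4 - 2)*(-5))*5 = -6*(-5)*5 = 30*5 = 150)
o(F) = (6 + F)*(150 + F) (o(F) = (150 + F)*(F + 6) = (150 + F)*(6 + F) = (6 + F)*(150 + F))
70*(o(-3) + sqrt(61 - 74)) = 70*((900 + (-3)**2 + 156*(-3)) + sqrt(61 - 74)) = 70*((900 + 9 - 468) + sqrt(-13)) = 70*(441 + I*sqrt(13)) = 30870 + 70*I*sqrt(13)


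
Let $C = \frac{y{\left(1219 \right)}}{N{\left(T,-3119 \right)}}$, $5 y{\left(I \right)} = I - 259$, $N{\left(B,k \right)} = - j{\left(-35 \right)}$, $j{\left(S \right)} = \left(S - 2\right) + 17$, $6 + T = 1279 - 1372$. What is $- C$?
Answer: $- \frac{48}{5} \approx -9.6$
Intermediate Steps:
$T = -99$ ($T = -6 + \left(1279 - 1372\right) = -6 - 93 = -99$)
$j{\left(S \right)} = 15 + S$ ($j{\left(S \right)} = \left(-2 + S\right) + 17 = 15 + S$)
$N{\left(B,k \right)} = 20$ ($N{\left(B,k \right)} = - (15 - 35) = \left(-1\right) \left(-20\right) = 20$)
$y{\left(I \right)} = - \frac{259}{5} + \frac{I}{5}$ ($y{\left(I \right)} = \frac{I - 259}{5} = \frac{-259 + I}{5} = - \frac{259}{5} + \frac{I}{5}$)
$C = \frac{48}{5}$ ($C = \frac{- \frac{259}{5} + \frac{1}{5} \cdot 1219}{20} = \left(- \frac{259}{5} + \frac{1219}{5}\right) \frac{1}{20} = 192 \cdot \frac{1}{20} = \frac{48}{5} \approx 9.6$)
$- C = \left(-1\right) \frac{48}{5} = - \frac{48}{5}$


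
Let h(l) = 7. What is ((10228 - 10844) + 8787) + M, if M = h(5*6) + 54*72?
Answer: 12066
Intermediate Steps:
M = 3895 (M = 7 + 54*72 = 7 + 3888 = 3895)
((10228 - 10844) + 8787) + M = ((10228 - 10844) + 8787) + 3895 = (-616 + 8787) + 3895 = 8171 + 3895 = 12066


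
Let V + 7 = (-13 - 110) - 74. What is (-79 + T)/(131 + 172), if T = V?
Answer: -283/303 ≈ -0.93399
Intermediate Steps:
V = -204 (V = -7 + ((-13 - 110) - 74) = -7 + (-123 - 74) = -7 - 197 = -204)
T = -204
(-79 + T)/(131 + 172) = (-79 - 204)/(131 + 172) = -283/303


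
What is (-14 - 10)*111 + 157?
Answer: -2507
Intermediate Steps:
(-14 - 10)*111 + 157 = -24*111 + 157 = -2664 + 157 = -2507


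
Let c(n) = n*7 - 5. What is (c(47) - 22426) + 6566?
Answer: -15536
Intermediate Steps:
c(n) = -5 + 7*n (c(n) = 7*n - 5 = -5 + 7*n)
(c(47) - 22426) + 6566 = ((-5 + 7*47) - 22426) + 6566 = ((-5 + 329) - 22426) + 6566 = (324 - 22426) + 6566 = -22102 + 6566 = -15536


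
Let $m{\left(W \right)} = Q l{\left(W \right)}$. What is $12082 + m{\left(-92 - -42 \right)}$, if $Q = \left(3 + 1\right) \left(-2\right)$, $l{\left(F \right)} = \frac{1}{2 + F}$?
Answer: $\frac{72493}{6} \approx 12082.0$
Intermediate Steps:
$Q = -8$ ($Q = 4 \left(-2\right) = -8$)
$m{\left(W \right)} = - \frac{8}{2 + W}$
$12082 + m{\left(-92 - -42 \right)} = 12082 - \frac{8}{2 - 50} = 12082 - \frac{8}{-48} = 12082 - - \frac{1}{6} = 12082 + \frac{1}{6} = \frac{72493}{6}$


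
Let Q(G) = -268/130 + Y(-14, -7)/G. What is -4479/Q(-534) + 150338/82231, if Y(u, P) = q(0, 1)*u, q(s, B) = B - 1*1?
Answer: 23960467477/11018954 ≈ 2174.5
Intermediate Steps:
q(s, B) = -1 + B (q(s, B) = B - 1 = -1 + B)
Y(u, P) = 0 (Y(u, P) = (-1 + 1)*u = 0*u = 0)
Q(G) = -134/65 (Q(G) = -268/130 + 0/G = -268*1/130 + 0 = -134/65 + 0 = -134/65)
-4479/Q(-534) + 150338/82231 = -4479/(-134/65) + 150338/82231 = -4479*(-65/134) + 150338*(1/82231) = 291135/134 + 150338/82231 = 23960467477/11018954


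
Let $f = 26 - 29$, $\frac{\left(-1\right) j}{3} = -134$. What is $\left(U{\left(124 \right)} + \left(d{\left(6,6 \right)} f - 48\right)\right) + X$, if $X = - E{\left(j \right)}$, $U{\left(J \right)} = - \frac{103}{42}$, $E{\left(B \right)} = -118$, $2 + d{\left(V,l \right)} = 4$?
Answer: $\frac{2585}{42} \approx 61.548$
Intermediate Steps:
$j = 402$ ($j = \left(-3\right) \left(-134\right) = 402$)
$d{\left(V,l \right)} = 2$ ($d{\left(V,l \right)} = -2 + 4 = 2$)
$U{\left(J \right)} = - \frac{103}{42}$ ($U{\left(J \right)} = \left(-103\right) \frac{1}{42} = - \frac{103}{42}$)
$f = -3$
$X = 118$ ($X = \left(-1\right) \left(-118\right) = 118$)
$\left(U{\left(124 \right)} + \left(d{\left(6,6 \right)} f - 48\right)\right) + X = \left(- \frac{103}{42} + \left(2 \left(-3\right) - 48\right)\right) + 118 = \left(- \frac{103}{42} - 54\right) + 118 = - \frac{2371}{42} + 118 = \frac{2585}{42}$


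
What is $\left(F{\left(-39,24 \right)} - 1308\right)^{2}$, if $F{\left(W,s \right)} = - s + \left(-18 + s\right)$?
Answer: $1758276$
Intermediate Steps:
$F{\left(W,s \right)} = -18$
$\left(F{\left(-39,24 \right)} - 1308\right)^{2} = \left(-18 - 1308\right)^{2} = \left(-1326\right)^{2} = 1758276$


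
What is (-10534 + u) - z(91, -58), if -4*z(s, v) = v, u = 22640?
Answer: 24183/2 ≈ 12092.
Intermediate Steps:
z(s, v) = -v/4
(-10534 + u) - z(91, -58) = (-10534 + 22640) - (-1)*(-58)/4 = 12106 - 1*29/2 = 12106 - 29/2 = 24183/2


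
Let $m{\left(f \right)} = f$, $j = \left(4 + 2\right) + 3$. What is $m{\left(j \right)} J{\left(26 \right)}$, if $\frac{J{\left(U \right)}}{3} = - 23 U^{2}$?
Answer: $-419796$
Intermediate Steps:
$J{\left(U \right)} = - 69 U^{2}$ ($J{\left(U \right)} = 3 \left(- 23 U^{2}\right) = - 69 U^{2}$)
$j = 9$ ($j = 6 + 3 = 9$)
$m{\left(j \right)} J{\left(26 \right)} = 9 \left(- 69 \cdot 26^{2}\right) = 9 \left(\left(-69\right) 676\right) = 9 \left(-46644\right) = -419796$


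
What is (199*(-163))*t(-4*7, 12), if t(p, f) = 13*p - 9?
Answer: 12099001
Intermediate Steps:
t(p, f) = -9 + 13*p
(199*(-163))*t(-4*7, 12) = (199*(-163))*(-9 + 13*(-4*7)) = -32437*(-9 + 13*(-28)) = -32437*(-9 - 364) = -32437*(-373) = 12099001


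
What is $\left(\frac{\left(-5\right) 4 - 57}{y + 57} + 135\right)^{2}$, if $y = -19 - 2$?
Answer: $\frac{22877089}{1296} \approx 17652.0$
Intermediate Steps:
$y = -21$ ($y = -19 - 2 = -21$)
$\left(\frac{\left(-5\right) 4 - 57}{y + 57} + 135\right)^{2} = \left(\frac{\left(-5\right) 4 - 57}{-21 + 57} + 135\right)^{2} = \left(\frac{-20 - 57}{36} + 135\right)^{2} = \left(\left(-77\right) \frac{1}{36} + 135\right)^{2} = \left(- \frac{77}{36} + 135\right)^{2} = \left(\frac{4783}{36}\right)^{2} = \frac{22877089}{1296}$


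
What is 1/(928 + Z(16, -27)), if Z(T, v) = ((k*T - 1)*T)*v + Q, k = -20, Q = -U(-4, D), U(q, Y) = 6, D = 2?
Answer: 1/139594 ≈ 7.1636e-6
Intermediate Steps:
Q = -6 (Q = -1*6 = -6)
Z(T, v) = -6 + T*v*(-1 - 20*T) (Z(T, v) = ((-20*T - 1)*T)*v - 6 = ((-1 - 20*T)*T)*v - 6 = (T*(-1 - 20*T))*v - 6 = T*v*(-1 - 20*T) - 6 = -6 + T*v*(-1 - 20*T))
1/(928 + Z(16, -27)) = 1/(928 + (-6 - 1*16*(-27) - 20*(-27)*16²)) = 1/(928 + (-6 + 432 - 20*(-27)*256)) = 1/(928 + (-6 + 432 + 138240)) = 1/(928 + 138666) = 1/139594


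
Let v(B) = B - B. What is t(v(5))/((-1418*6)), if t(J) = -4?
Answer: 1/2127 ≈ 0.00047015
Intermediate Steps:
v(B) = 0
t(v(5))/((-1418*6)) = -4/((-1418*6)) = -4/(-8508) = -4*(-1/8508) = 1/2127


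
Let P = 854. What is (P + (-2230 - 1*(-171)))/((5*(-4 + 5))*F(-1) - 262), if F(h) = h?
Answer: 1205/267 ≈ 4.5131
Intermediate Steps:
(P + (-2230 - 1*(-171)))/((5*(-4 + 5))*F(-1) - 262) = (854 + (-2230 - 1*(-171)))/((5*(-4 + 5))*(-1) - 262) = (854 + (-2230 + 171))/((5*1)*(-1) - 262) = (854 - 2059)/(5*(-1) - 262) = -1205/(-5 - 262) = -1205/(-267) = -1205*(-1/267) = 1205/267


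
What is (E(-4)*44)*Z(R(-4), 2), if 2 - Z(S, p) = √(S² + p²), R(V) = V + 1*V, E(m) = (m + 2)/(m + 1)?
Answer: 176/3 - 176*√17/3 ≈ -183.22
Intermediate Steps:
E(m) = (2 + m)/(1 + m)
R(V) = 2*V (R(V) = V + V = 2*V)
Z(S, p) = 2 - √(S² + p²)
(E(-4)*44)*Z(R(-4), 2) = (((2 - 4)/(1 - 4))*44)*(2 - √((2*(-4))² + 2²)) = ((-2/(-3))*44)*(2 - √((-8)² + 4)) = (-⅓*(-2)*44)*(2 - √(64 + 4)) = ((⅔)*44)*(2 - √68) = 88*(2 - 2*√17)/3 = 176/3 - 176*√17/3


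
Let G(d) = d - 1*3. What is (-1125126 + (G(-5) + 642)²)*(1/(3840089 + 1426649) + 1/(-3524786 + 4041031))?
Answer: -418207981611/271892715881 ≈ -1.5381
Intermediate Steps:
G(d) = -3 + d (G(d) = d - 3 = -3 + d)
(-1125126 + (G(-5) + 642)²)*(1/(3840089 + 1426649) + 1/(-3524786 + 4041031)) = (-1125126 + ((-3 - 5) + 642)²)*(1/(3840089 + 1426649) + 1/(-3524786 + 4041031)) = (-1125126 + (-8 + 642)²)*(1/5266738 + 1/516245) = (-1125126 + 634²)*(1/5266738 + 1/516245) = (-1125126 + 401956)*(5782983/2718927158810) = -723170*5782983/2718927158810 = -418207981611/271892715881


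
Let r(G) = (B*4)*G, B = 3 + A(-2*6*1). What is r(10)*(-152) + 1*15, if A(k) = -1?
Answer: -12145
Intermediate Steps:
B = 2 (B = 3 - 1 = 2)
r(G) = 8*G (r(G) = (2*4)*G = 8*G)
r(10)*(-152) + 1*15 = (8*10)*(-152) + 1*15 = 80*(-152) + 15 = -12160 + 15 = -12145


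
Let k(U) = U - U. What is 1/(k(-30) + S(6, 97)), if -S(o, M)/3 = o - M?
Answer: 1/273 ≈ 0.0036630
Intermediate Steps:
S(o, M) = -3*o + 3*M (S(o, M) = -3*(o - M) = -3*o + 3*M)
k(U) = 0
1/(k(-30) + S(6, 97)) = 1/(0 + (-3*6 + 3*97)) = 1/(0 + (-18 + 291)) = 1/(0 + 273) = 1/273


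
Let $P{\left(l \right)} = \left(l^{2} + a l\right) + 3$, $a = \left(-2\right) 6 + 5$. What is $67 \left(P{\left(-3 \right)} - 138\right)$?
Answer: $-7035$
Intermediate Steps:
$a = -7$ ($a = -12 + 5 = -7$)
$P{\left(l \right)} = 3 + l^{2} - 7 l$ ($P{\left(l \right)} = \left(l^{2} - 7 l\right) + 3 = 3 + l^{2} - 7 l$)
$67 \left(P{\left(-3 \right)} - 138\right) = 67 \left(\left(3 + \left(-3\right)^{2} - -21\right) - 138\right) = 67 \left(\left(3 + 9 + 21\right) - 138\right) = 67 \left(33 - 138\right) = 67 \left(-105\right) = -7035$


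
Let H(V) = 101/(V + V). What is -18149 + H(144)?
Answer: -5226811/288 ≈ -18149.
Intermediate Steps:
H(V) = 101/(2*V) (H(V) = 101/((2*V)) = 101*(1/(2*V)) = 101/(2*V))
-18149 + H(144) = -18149 + (101/2)/144 = -18149 + (101/2)*(1/144) = -18149 + 101/288 = -5226811/288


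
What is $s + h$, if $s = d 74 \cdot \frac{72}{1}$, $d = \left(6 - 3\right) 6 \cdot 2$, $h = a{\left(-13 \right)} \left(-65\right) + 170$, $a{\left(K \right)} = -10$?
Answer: $192628$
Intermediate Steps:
$h = 820$ ($h = \left(-10\right) \left(-65\right) + 170 = 650 + 170 = 820$)
$d = 36$ ($d = 3 \cdot 6 \cdot 2 = 18 \cdot 2 = 36$)
$s = 191808$ ($s = 36 \cdot 74 \cdot \frac{72}{1} = 2664 \cdot 72 \cdot 1 = 2664 \cdot 72 = 191808$)
$s + h = 191808 + 820 = 192628$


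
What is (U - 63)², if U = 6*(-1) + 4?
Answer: 4225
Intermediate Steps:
U = -2 (U = -6 + 4 = -2)
(U - 63)² = (-2 - 63)² = (-65)² = 4225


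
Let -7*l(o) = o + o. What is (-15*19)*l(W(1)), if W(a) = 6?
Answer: 3420/7 ≈ 488.57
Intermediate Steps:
l(o) = -2*o/7 (l(o) = -(o + o)/7 = -2*o/7)
(-15*19)*l(W(1)) = (-15*19)*(-2/7*6) = -285*(-12/7) = 3420/7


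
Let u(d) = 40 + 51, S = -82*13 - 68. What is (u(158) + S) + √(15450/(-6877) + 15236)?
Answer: -1043 + √1361912786/299 ≈ -919.58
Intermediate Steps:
S = -1134 (S = -1066 - 68 = -1134)
u(d) = 91
(u(158) + S) + √(15450/(-6877) + 15236) = (91 - 1134) + √(15450/(-6877) + 15236) = -1043 + √(15450*(-1/6877) + 15236) = -1043 + √(-15450/6877 + 15236) = -1043 + √(104762522/6877) = -1043 + √1361912786/299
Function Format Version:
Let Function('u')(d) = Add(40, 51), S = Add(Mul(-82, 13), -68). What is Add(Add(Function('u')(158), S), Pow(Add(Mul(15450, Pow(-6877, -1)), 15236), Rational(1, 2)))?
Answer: Add(-1043, Mul(Rational(1, 299), Pow(1361912786, Rational(1, 2)))) ≈ -919.58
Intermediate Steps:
S = -1134 (S = Add(-1066, -68) = -1134)
Function('u')(d) = 91
Add(Add(Function('u')(158), S), Pow(Add(Mul(15450, Pow(-6877, -1)), 15236), Rational(1, 2))) = Add(Add(91, -1134), Pow(Add(Mul(15450, Pow(-6877, -1)), 15236), Rational(1, 2))) = Add(-1043, Pow(Add(Mul(15450, Rational(-1, 6877)), 15236), Rational(1, 2))) = Add(-1043, Pow(Add(Rational(-15450, 6877), 15236), Rational(1, 2))) = Add(-1043, Pow(Rational(104762522, 6877), Rational(1, 2))) = Add(-1043, Mul(Rational(1, 299), Pow(1361912786, Rational(1, 2))))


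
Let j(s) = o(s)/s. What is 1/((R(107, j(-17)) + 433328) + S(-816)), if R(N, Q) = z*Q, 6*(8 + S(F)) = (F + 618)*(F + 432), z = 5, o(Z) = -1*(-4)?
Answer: 17/7581844 ≈ 2.2422e-6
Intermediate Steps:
o(Z) = 4
j(s) = 4/s
S(F) = -8 + (432 + F)*(618 + F)/6 (S(F) = -8 + ((F + 618)*(F + 432))/6 = -8 + ((618 + F)*(432 + F))/6 = -8 + ((432 + F)*(618 + F))/6 = -8 + (432 + F)*(618 + F)/6)
R(N, Q) = 5*Q
1/((R(107, j(-17)) + 433328) + S(-816)) = 1/((5*(4/(-17)) + 433328) + (44488 + 175*(-816) + (⅙)*(-816)²)) = 1/((5*(4*(-1/17)) + 433328) + (44488 - 142800 + (⅙)*665856)) = 1/((5*(-4/17) + 433328) + (44488 - 142800 + 110976)) = 1/((-20/17 + 433328) + 12664) = 1/(7366556/17 + 12664) = 1/(7581844/17) = 17/7581844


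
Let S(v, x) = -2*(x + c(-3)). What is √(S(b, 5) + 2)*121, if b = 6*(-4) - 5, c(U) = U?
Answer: 121*I*√2 ≈ 171.12*I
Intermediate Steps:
b = -29 (b = -24 - 5 = -29)
S(v, x) = 6 - 2*x (S(v, x) = -2*(x - 3) = -2*(-3 + x) = 6 - 2*x)
√(S(b, 5) + 2)*121 = √((6 - 2*5) + 2)*121 = √((6 - 10) + 2)*121 = √(-4 + 2)*121 = √(-2)*121 = (I*√2)*121 = 121*I*√2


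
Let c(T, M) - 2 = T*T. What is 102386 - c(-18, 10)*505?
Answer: -62244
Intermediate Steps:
c(T, M) = 2 + T² (c(T, M) = 2 + T*T = 2 + T²)
102386 - c(-18, 10)*505 = 102386 - (2 + (-18)²)*505 = 102386 - (2 + 324)*505 = 102386 - 326*505 = 102386 - 1*164630 = 102386 - 164630 = -62244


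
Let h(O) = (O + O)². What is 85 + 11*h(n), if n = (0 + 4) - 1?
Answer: 481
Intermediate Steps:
n = 3 (n = 4 - 1 = 3)
h(O) = 4*O² (h(O) = (2*O)² = 4*O²)
85 + 11*h(n) = 85 + 11*(4*3²) = 85 + 11*(4*9) = 85 + 11*36 = 85 + 396 = 481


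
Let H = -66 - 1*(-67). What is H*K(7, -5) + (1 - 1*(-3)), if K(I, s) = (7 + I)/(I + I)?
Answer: 5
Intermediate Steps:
K(I, s) = (7 + I)/(2*I) (K(I, s) = (7 + I)/((2*I)) = (7 + I)*(1/(2*I)) = (7 + I)/(2*I))
H = 1 (H = -66 + 67 = 1)
H*K(7, -5) + (1 - 1*(-3)) = 1*((½)*(7 + 7)/7) + (1 - 1*(-3)) = 1*((½)*(⅐)*14) + (1 + 3) = 1*1 + 4 = 1 + 4 = 5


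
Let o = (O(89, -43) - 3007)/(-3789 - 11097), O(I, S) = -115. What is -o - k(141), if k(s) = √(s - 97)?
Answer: -1561/7443 - 2*√11 ≈ -6.8430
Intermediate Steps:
k(s) = √(-97 + s)
o = 1561/7443 (o = (-115 - 3007)/(-3789 - 11097) = -3122/(-14886) = -3122*(-1/14886) = 1561/7443 ≈ 0.20973)
-o - k(141) = -1*1561/7443 - √(-97 + 141) = -1561/7443 - √44 = -1561/7443 - 2*√11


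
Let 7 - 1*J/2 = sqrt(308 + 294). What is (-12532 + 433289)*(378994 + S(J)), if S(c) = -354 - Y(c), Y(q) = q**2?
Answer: 158219779252 + 23562392*sqrt(602) ≈ 1.5880e+11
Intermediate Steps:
J = 14 - 2*sqrt(602) (J = 14 - 2*sqrt(308 + 294) = 14 - 2*sqrt(602) ≈ -35.071)
S(c) = -354 - c**2
(-12532 + 433289)*(378994 + S(J)) = (-12532 + 433289)*(378994 + (-354 - (14 - 2*sqrt(602))**2)) = 420757*(378640 - (14 - 2*sqrt(602))**2) = 159315430480 - 420757*(14 - 2*sqrt(602))**2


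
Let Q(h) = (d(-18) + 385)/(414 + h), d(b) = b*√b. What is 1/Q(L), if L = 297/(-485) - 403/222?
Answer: 3412177307/3317463438 + 398825919*I*√2/2764552865 ≈ 1.0285 + 0.20402*I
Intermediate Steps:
d(b) = b^(3/2)
L = -261389/107670 (L = 297*(-1/485) - 403*1/222 = -297/485 - 403/222 = -261389/107670 ≈ -2.4277)
Q(h) = (385 - 54*I*√2)/(414 + h) (Q(h) = ((-18)^(3/2) + 385)/(414 + h) = (-54*I*√2 + 385)/(414 + h) = (385 - 54*I*√2)/(414 + h))
1/Q(L) = 1/((385 - 54*I*√2)/(414 - 261389/107670)) = 1/((385 - 54*I*√2)/(44313991/107670)) = 1/(107670*(385 - 54*I*√2)/44313991) = 1/(41452950/44313991 - 5814180*I*√2/44313991)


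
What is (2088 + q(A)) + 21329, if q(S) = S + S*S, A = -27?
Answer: 24119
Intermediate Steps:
q(S) = S + S**2
(2088 + q(A)) + 21329 = (2088 - 27*(1 - 27)) + 21329 = (2088 - 27*(-26)) + 21329 = (2088 + 702) + 21329 = 2790 + 21329 = 24119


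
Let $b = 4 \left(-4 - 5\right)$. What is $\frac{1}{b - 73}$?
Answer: $- \frac{1}{109} \approx -0.0091743$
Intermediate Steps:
$b = -36$ ($b = 4 \left(-9\right) = -36$)
$\frac{1}{b - 73} = \frac{1}{-36 - 73} = \frac{1}{-109} = - \frac{1}{109}$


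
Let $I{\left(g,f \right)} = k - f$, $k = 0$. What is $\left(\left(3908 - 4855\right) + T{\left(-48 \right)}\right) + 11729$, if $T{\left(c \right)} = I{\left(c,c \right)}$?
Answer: $10830$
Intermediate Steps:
$I{\left(g,f \right)} = - f$ ($I{\left(g,f \right)} = 0 - f = - f$)
$T{\left(c \right)} = - c$
$\left(\left(3908 - 4855\right) + T{\left(-48 \right)}\right) + 11729 = \left(\left(3908 - 4855\right) - -48\right) + 11729 = \left(\left(3908 - 4855\right) + 48\right) + 11729 = \left(-947 + 48\right) + 11729 = -899 + 11729 = 10830$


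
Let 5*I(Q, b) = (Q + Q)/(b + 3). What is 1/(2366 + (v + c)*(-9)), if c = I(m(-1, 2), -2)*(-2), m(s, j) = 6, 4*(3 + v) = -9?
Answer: 20/49129 ≈ 0.00040709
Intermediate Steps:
v = -21/4 (v = -3 + (¼)*(-9) = -3 - 9/4 = -21/4 ≈ -5.2500)
I(Q, b) = 2*Q/(5*(3 + b)) (I(Q, b) = ((Q + Q)/(b + 3))/5 = ((2*Q)/(3 + b))/5 = (2*Q/(3 + b))/5 = 2*Q/(5*(3 + b)))
c = -24/5 (c = ((⅖)*6/(3 - 2))*(-2) = ((⅖)*6/1)*(-2) = ((⅖)*6*1)*(-2) = (12/5)*(-2) = -24/5 ≈ -4.8000)
1/(2366 + (v + c)*(-9)) = 1/(2366 + (-21/4 - 24/5)*(-9)) = 1/(2366 - 201/20*(-9)) = 1/(2366 + 1809/20) = 1/(49129/20) = 20/49129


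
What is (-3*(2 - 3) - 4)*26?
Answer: -26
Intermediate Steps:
(-3*(2 - 3) - 4)*26 = (-3*(-1) - 4)*26 = (3 - 4)*26 = -1*26 = -26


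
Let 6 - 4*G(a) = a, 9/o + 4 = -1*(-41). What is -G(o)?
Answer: -213/148 ≈ -1.4392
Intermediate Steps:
o = 9/37 (o = 9/(-4 - 1*(-41)) = 9/(-4 + 41) = 9/37 ≈ 0.24324)
G(a) = 3/2 - a/4
-G(o) = -(3/2 - 1/4*9/37) = -(3/2 - 9/148) = -1*213/148 = -213/148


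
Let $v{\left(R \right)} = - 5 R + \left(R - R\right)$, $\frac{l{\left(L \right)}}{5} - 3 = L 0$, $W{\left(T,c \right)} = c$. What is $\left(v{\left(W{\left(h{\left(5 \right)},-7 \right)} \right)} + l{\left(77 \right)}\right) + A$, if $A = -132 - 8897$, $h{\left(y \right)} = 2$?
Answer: $-8979$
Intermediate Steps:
$l{\left(L \right)} = 15$ ($l{\left(L \right)} = 15 + 5 L 0 = 15 + 5 \cdot 0 = 15 + 0 = 15$)
$v{\left(R \right)} = - 5 R$ ($v{\left(R \right)} = - 5 R + 0 = - 5 R$)
$A = -9029$
$\left(v{\left(W{\left(h{\left(5 \right)},-7 \right)} \right)} + l{\left(77 \right)}\right) + A = \left(\left(-5\right) \left(-7\right) + 15\right) - 9029 = \left(35 + 15\right) - 9029 = 50 - 9029 = -8979$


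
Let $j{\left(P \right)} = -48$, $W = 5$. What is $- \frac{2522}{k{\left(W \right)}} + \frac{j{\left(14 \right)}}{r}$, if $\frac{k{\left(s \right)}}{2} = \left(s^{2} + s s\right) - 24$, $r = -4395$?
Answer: $- \frac{142073}{2930} \approx -48.489$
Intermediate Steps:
$k{\left(s \right)} = -48 + 4 s^{2}$ ($k{\left(s \right)} = 2 \left(\left(s^{2} + s s\right) - 24\right) = 2 \left(\left(s^{2} + s^{2}\right) - 24\right) = 2 \left(2 s^{2} - 24\right) = 2 \left(-24 + 2 s^{2}\right) = -48 + 4 s^{2}$)
$- \frac{2522}{k{\left(W \right)}} + \frac{j{\left(14 \right)}}{r} = - \frac{2522}{-48 + 4 \cdot 5^{2}} - \frac{48}{-4395} = - \frac{2522}{-48 + 4 \cdot 25} - - \frac{16}{1465} = - \frac{2522}{-48 + 100} + \frac{16}{1465} = - \frac{2522}{52} + \frac{16}{1465} = \left(-2522\right) \frac{1}{52} + \frac{16}{1465} = - \frac{97}{2} + \frac{16}{1465} = - \frac{142073}{2930}$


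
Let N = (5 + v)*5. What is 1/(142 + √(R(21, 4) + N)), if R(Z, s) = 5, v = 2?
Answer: 71/10062 - √10/10062 ≈ 0.0067420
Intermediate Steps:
N = 35 (N = (5 + 2)*5 = 7*5 = 35)
1/(142 + √(R(21, 4) + N)) = 1/(142 + √(5 + 35)) = 1/(142 + √40) = 1/(142 + 2*√10)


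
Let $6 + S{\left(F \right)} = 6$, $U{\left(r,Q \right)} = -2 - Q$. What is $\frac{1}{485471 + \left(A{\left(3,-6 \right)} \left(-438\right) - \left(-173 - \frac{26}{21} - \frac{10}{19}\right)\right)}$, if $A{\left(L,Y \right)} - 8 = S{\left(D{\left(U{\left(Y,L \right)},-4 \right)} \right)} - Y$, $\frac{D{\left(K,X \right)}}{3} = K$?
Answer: $\frac{399}{191325992} \approx 2.0854 \cdot 10^{-6}$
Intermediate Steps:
$D{\left(K,X \right)} = 3 K$
$S{\left(F \right)} = 0$ ($S{\left(F \right)} = -6 + 6 = 0$)
$A{\left(L,Y \right)} = 8 - Y$ ($A{\left(L,Y \right)} = 8 + \left(0 - Y\right) = 8 - Y$)
$\frac{1}{485471 + \left(A{\left(3,-6 \right)} \left(-438\right) - \left(-173 - \frac{26}{21} - \frac{10}{19}\right)\right)} = \frac{1}{485471 + \left(\left(8 - -6\right) \left(-438\right) - \left(-173 - \frac{26}{21} - \frac{10}{19}\right)\right)} = \frac{1}{485471 + \left(\left(8 + 6\right) \left(-438\right) - \left(-173 - \frac{26}{21} - \frac{10}{19}\right)\right)} = \frac{1}{485471 + \left(14 \left(-438\right) + \left(173 - \left(- \frac{10}{19} - \frac{26}{21}\right)\right)\right)} = \frac{1}{485471 + \left(-6132 + \left(173 - - \frac{704}{399}\right)\right)} = \frac{1}{485471 + \left(-6132 + \left(173 + \frac{704}{399}\right)\right)} = \frac{1}{485471 + \left(-6132 + \frac{69731}{399}\right)} = \frac{1}{485471 - \frac{2376937}{399}} = \frac{1}{\frac{191325992}{399}} = \frac{399}{191325992}$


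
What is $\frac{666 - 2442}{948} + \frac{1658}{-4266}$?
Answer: $- \frac{4825}{2133} \approx -2.2621$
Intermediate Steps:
$\frac{666 - 2442}{948} + \frac{1658}{-4266} = \left(-1776\right) \frac{1}{948} + 1658 \left(- \frac{1}{4266}\right) = - \frac{148}{79} - \frac{829}{2133} = - \frac{4825}{2133}$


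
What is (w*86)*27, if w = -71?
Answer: -164862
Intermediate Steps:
(w*86)*27 = -71*86*27 = -6106*27 = -164862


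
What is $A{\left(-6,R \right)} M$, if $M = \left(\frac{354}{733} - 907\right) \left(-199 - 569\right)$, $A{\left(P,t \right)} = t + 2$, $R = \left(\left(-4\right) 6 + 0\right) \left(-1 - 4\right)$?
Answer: $\frac{62258836992}{733} \approx 8.4937 \cdot 10^{7}$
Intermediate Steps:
$R = 120$ ($R = \left(-24 + 0\right) \left(-1 - 4\right) = \left(-24\right) \left(-5\right) = 120$)
$A{\left(P,t \right)} = 2 + t$
$M = \frac{510318336}{733}$ ($M = \left(354 \cdot \frac{1}{733} - 907\right) \left(-768\right) = \left(\frac{354}{733} - 907\right) \left(-768\right) = \left(- \frac{664477}{733}\right) \left(-768\right) = \frac{510318336}{733} \approx 6.9621 \cdot 10^{5}$)
$A{\left(-6,R \right)} M = \left(2 + 120\right) \frac{510318336}{733} = 122 \cdot \frac{510318336}{733} = \frac{62258836992}{733}$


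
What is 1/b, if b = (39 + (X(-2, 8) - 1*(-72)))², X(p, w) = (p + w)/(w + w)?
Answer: 64/793881 ≈ 8.0617e-5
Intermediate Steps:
X(p, w) = (p + w)/(2*w) (X(p, w) = (p + w)/((2*w)) = (p + w)*(1/(2*w)) = (p + w)/(2*w))
b = 793881/64 (b = (39 + ((½)*(-2 + 8)/8 - 1*(-72)))² = (39 + ((½)*(⅛)*6 + 72))² = (39 + (3/8 + 72))² = (39 + 579/8)² = (891/8)² = 793881/64 ≈ 12404.)
1/b = 1/(793881/64) = 64/793881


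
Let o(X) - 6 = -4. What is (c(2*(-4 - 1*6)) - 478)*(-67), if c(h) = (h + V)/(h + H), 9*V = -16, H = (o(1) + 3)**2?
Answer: 1454302/45 ≈ 32318.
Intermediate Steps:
o(X) = 2 (o(X) = 6 - 4 = 2)
H = 25 (H = (2 + 3)**2 = 5**2 = 25)
V = -16/9 (V = (1/9)*(-16) = -16/9 ≈ -1.7778)
c(h) = (-16/9 + h)/(25 + h) (c(h) = (h - 16/9)/(h + 25) = (-16/9 + h)/(25 + h))
(c(2*(-4 - 1*6)) - 478)*(-67) = ((-16/9 + 2*(-4 - 1*6))/(25 + 2*(-4 - 1*6)) - 478)*(-67) = ((-16/9 + 2*(-4 - 6))/(25 + 2*(-4 - 6)) - 478)*(-67) = ((-16/9 + 2*(-10))/(25 + 2*(-10)) - 478)*(-67) = ((-16/9 - 20)/(25 - 20) - 478)*(-67) = (-196/9/5 - 478)*(-67) = ((1/5)*(-196/9) - 478)*(-67) = (-196/45 - 478)*(-67) = -21706/45*(-67) = 1454302/45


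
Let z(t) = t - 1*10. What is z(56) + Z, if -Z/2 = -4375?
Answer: 8796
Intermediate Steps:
z(t) = -10 + t (z(t) = t - 10 = -10 + t)
Z = 8750 (Z = -2*(-4375) = 8750)
z(56) + Z = (-10 + 56) + 8750 = 46 + 8750 = 8796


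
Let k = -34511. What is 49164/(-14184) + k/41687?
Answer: -211583641/49274034 ≈ -4.2940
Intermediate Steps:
49164/(-14184) + k/41687 = 49164/(-14184) - 34511/41687 = 49164*(-1/14184) - 34511*1/41687 = -4097/1182 - 34511/41687 = -211583641/49274034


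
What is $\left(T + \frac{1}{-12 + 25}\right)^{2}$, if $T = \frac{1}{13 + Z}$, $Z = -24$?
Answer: $\frac{4}{20449} \approx 0.00019561$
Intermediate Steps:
$T = - \frac{1}{11}$ ($T = \frac{1}{13 - 24} = \frac{1}{-11} = - \frac{1}{11} \approx -0.090909$)
$\left(T + \frac{1}{-12 + 25}\right)^{2} = \left(- \frac{1}{11} + \frac{1}{-12 + 25}\right)^{2} = \left(- \frac{1}{11} + \frac{1}{13}\right)^{2} = \left(- \frac{2}{143}\right)^{2} = \frac{4}{20449}$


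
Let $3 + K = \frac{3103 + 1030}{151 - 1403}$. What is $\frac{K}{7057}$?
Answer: $- \frac{7889}{8835364} \approx -0.00089289$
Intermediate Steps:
$K = - \frac{7889}{1252}$ ($K = -3 + \frac{3103 + 1030}{151 - 1403} = -3 + \frac{4133}{-1252} = -3 + 4133 \left(- \frac{1}{1252}\right) = -3 - \frac{4133}{1252} = - \frac{7889}{1252} \approx -6.3011$)
$\frac{K}{7057} = - \frac{7889}{1252 \cdot 7057} = \left(- \frac{7889}{1252}\right) \frac{1}{7057} = - \frac{7889}{8835364}$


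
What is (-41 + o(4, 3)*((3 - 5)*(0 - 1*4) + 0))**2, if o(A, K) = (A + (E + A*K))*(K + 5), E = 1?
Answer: 1096209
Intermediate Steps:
o(A, K) = (5 + K)*(1 + A + A*K) (o(A, K) = (A + (1 + A*K))*(K + 5) = (1 + A + A*K)*(5 + K) = (5 + K)*(1 + A + A*K))
(-41 + o(4, 3)*((3 - 5)*(0 - 1*4) + 0))**2 = (-41 + (5 + 3 + 5*4 + 4*3**2 + 6*4*3)*((3 - 5)*(0 - 1*4) + 0))**2 = (-41 + (5 + 3 + 20 + 4*9 + 72)*(-2*(0 - 4) + 0))**2 = (-41 + (5 + 3 + 20 + 36 + 72)*(-2*(-4) + 0))**2 = (-41 + 136*(8 + 0))**2 = (-41 + 136*8)**2 = (-41 + 1088)**2 = 1047**2 = 1096209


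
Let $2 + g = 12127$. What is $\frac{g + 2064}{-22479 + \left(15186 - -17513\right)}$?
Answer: $\frac{2027}{1460} \approx 1.3884$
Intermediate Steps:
$g = 12125$ ($g = -2 + 12127 = 12125$)
$\frac{g + 2064}{-22479 + \left(15186 - -17513\right)} = \frac{12125 + 2064}{-22479 + \left(15186 - -17513\right)} = \frac{14189}{-22479 + \left(15186 + 17513\right)} = \frac{14189}{-22479 + 32699} = \frac{14189}{10220} = 14189 \cdot \frac{1}{10220} = \frac{2027}{1460}$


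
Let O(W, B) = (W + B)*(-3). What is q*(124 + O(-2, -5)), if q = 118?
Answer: 17110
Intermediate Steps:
O(W, B) = -3*B - 3*W (O(W, B) = (B + W)*(-3) = -3*B - 3*W)
q*(124 + O(-2, -5)) = 118*(124 + (-3*(-5) - 3*(-2))) = 118*(124 + (15 + 6)) = 118*(124 + 21) = 118*145 = 17110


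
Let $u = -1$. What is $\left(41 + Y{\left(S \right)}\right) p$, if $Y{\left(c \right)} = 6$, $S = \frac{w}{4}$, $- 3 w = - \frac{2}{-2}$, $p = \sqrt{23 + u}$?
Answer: $47 \sqrt{22} \approx 220.45$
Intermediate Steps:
$p = \sqrt{22}$ ($p = \sqrt{23 - 1} = \sqrt{22} \approx 4.6904$)
$w = - \frac{1}{3}$ ($w = - \frac{\left(-2\right) \frac{1}{-2}}{3} = - \frac{\left(-2\right) \left(- \frac{1}{2}\right)}{3} = \left(- \frac{1}{3}\right) 1 = - \frac{1}{3} \approx -0.33333$)
$S = - \frac{1}{12}$ ($S = - \frac{1}{3 \cdot 4} = \left(- \frac{1}{3}\right) \frac{1}{4} = - \frac{1}{12} \approx -0.083333$)
$\left(41 + Y{\left(S \right)}\right) p = \left(41 + 6\right) \sqrt{22} = 47 \sqrt{22}$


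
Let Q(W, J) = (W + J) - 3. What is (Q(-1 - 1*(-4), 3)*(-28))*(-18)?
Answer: 1512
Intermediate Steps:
Q(W, J) = -3 + J + W (Q(W, J) = (J + W) - 3 = -3 + J + W)
(Q(-1 - 1*(-4), 3)*(-28))*(-18) = ((-3 + 3 + (-1 - 1*(-4)))*(-28))*(-18) = ((-3 + 3 + (-1 + 4))*(-28))*(-18) = ((-3 + 3 + 3)*(-28))*(-18) = (3*(-28))*(-18) = -84*(-18) = 1512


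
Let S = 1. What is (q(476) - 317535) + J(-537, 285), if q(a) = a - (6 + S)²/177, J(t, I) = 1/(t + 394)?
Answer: -8025087533/25311 ≈ -3.1706e+5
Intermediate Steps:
J(t, I) = 1/(394 + t)
q(a) = -49/177 + a (q(a) = a - (6 + 1)²/177 = a - 7²/177 = a - 49/177 = -49/177 + a)
(q(476) - 317535) + J(-537, 285) = ((-49/177 + 476) - 317535) + 1/(394 - 537) = (84203/177 - 317535) + 1/(-143) = -56119492/177 - 1/143 = -8025087533/25311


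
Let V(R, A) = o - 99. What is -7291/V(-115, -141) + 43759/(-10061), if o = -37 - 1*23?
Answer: 66397070/1599699 ≈ 41.506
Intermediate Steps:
o = -60 (o = -37 - 23 = -60)
V(R, A) = -159 (V(R, A) = -60 - 99 = -159)
-7291/V(-115, -141) + 43759/(-10061) = -7291/(-159) + 43759/(-10061) = -7291*(-1/159) + 43759*(-1/10061) = 7291/159 - 43759/10061 = 66397070/1599699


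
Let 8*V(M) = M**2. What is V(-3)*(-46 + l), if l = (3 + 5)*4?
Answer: -63/4 ≈ -15.750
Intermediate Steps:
V(M) = M**2/8
l = 32 (l = 8*4 = 32)
V(-3)*(-46 + l) = ((1/8)*(-3)**2)*(-46 + 32) = ((1/8)*9)*(-14) = (9/8)*(-14) = -63/4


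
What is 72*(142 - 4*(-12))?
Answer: 13680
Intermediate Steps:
72*(142 - 4*(-12)) = 72*(142 + 48) = 72*190 = 13680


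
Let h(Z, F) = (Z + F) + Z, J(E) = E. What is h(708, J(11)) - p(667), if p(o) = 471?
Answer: 956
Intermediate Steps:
h(Z, F) = F + 2*Z (h(Z, F) = (F + Z) + Z = F + 2*Z)
h(708, J(11)) - p(667) = (11 + 2*708) - 1*471 = (11 + 1416) - 471 = 1427 - 471 = 956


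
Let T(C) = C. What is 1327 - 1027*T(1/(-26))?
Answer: 2733/2 ≈ 1366.5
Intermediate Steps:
1327 - 1027*T(1/(-26)) = 1327 - 1027/(-26) = 1327 - 1027*(-1/26) = 1327 + 79/2 = 2733/2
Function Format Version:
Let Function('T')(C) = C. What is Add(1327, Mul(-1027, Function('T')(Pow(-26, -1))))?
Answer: Rational(2733, 2) ≈ 1366.5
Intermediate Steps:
Add(1327, Mul(-1027, Function('T')(Pow(-26, -1)))) = Add(1327, Mul(-1027, Pow(-26, -1))) = Add(1327, Mul(-1027, Rational(-1, 26))) = Add(1327, Rational(79, 2)) = Rational(2733, 2)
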